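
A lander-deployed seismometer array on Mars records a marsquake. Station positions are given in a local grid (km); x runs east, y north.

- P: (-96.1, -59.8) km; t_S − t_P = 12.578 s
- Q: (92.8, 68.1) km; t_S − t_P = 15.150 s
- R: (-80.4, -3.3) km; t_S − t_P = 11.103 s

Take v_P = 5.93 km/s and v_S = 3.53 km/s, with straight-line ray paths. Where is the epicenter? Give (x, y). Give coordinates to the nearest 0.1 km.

(10.9, -35.6)

Distance from S−P lag: d = Δt · v_P v_S / (v_P − v_S) = Δt · (5.93·3.53)/(5.93−3.53) ≈ 8.7220·Δt.
So d_P = 109.71, d_Q = 132.14, d_R = 96.84 km.
Circle about each station: (x + 96.1)² + (y + 59.8)² = 109.71²; (x − 92.8)² + (y − 68.1)² = 132.14²; (x + 80.4)² + (y + 3.3)² = 96.84².
Subtracting the P equation from the Q and R equations removes the quadratic terms:
377.8 x + 255.8 y = -4986.50
31.4 x + 113.0 y = -3677.90
Solving the 2×2 system: x ≈ 10.9, y ≈ -35.6 km.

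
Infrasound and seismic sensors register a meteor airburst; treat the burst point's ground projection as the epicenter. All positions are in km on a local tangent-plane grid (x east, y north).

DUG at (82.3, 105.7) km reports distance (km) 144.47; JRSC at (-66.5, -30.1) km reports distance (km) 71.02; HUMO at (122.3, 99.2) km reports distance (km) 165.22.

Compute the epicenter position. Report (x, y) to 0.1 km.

Circle about each station: (x − 82.3)² + (y − 105.7)² = 144.47²; (x + 66.5)² + (y + 30.1)² = 71.02²; (x − 122.3)² + (y − 99.2)² = 165.22².
Subtracting the DUG equation from the JRSC and HUMO equations removes the quadratic terms:
-297.6 x − 271.6 y = 3210.22
80.0 x − 13.0 y = 426.08
Solving the 2×2 system: x ≈ 2.9, y ≈ -15.0 km.
Check against DUG (with the unrounded x, y): √((x − 82.3)²+(y − 105.7)²) = 144.47 ≈ 144.47 km. ✓

x ≈ 2.9 km, y ≈ -15.0 km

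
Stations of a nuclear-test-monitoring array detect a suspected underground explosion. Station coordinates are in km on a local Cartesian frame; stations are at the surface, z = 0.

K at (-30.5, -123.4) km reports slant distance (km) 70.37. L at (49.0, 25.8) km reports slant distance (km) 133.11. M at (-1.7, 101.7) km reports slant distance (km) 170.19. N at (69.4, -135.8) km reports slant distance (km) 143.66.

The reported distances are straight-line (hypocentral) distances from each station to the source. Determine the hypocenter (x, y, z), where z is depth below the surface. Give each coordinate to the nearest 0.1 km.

Each station gives a sphere (x−x_i)² + (y−y_i)² + z² = d_i² (stations at z=0).
Subtracting the K sphere from L and M: z² cancels, leaving linear equations in x and y:
159.0 x + 298.4 y = -25857.51
57.6 x + 450.2 y = -29824.73
Solving: x ≈ -50.398, y ≈ -59.800 km (keep extra digits for the depth step; rounded: -50.4, -59.8).
Then from the K sphere: z² = 70.37² − (x + 30.5)² − (y + 123.4)² with x = -50.398, y = -59.800, so z ≈ 22.606 ≈ 22.6 km.

x ≈ -50.4 km, y ≈ -59.8 km, depth ≈ 22.6 km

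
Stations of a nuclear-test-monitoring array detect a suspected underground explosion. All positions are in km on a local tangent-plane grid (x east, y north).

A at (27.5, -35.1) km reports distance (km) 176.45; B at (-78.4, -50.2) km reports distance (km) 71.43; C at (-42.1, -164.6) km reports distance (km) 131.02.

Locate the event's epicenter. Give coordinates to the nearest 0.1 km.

(-142.9, -80.9)

Circle about each station: (x − 27.5)² + (y + 35.1)² = 176.45²; (x + 78.4)² + (y + 50.2)² = 71.43²; (x + 42.1)² + (y + 164.6)² = 131.02².
Subtracting the A equation from the B and C equations removes the quadratic terms:
-211.8 x − 30.2 y = 32710.70
-139.2 x − 259.0 y = 40845.67
Solving the 2×2 system: x ≈ -142.9, y ≈ -80.9 km.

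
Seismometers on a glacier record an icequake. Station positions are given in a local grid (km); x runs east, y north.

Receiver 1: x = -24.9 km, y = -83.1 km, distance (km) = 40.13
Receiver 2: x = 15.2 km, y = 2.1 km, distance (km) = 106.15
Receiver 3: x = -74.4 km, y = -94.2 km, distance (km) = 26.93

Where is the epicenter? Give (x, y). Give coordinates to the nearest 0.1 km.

Circle about each station: (x + 24.9)² + (y + 83.1)² = 40.13²; (x − 15.2)² + (y − 2.1)² = 106.15²; (x + 74.4)² + (y + 94.2)² = 26.93².
Subtracting the Receiver 1 equation from the Receiver 2 and Receiver 3 equations removes the quadratic terms:
80.2 x + 170.4 y = -16947.58
-99.0 x − 22.2 y = 7768.57
Solving the 2×2 system: x ≈ -62.8, y ≈ -69.9 km.

x ≈ -62.8 km, y ≈ -69.9 km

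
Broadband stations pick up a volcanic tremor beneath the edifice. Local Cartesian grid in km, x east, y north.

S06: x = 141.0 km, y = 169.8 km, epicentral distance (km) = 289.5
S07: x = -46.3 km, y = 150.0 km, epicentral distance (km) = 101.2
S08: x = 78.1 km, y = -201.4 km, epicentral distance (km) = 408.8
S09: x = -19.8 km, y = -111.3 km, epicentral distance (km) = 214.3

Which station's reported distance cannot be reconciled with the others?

Solve using three stations at a time. Using S06, S07, S08 (subtract circle equations pairwise → linear system) gives (x, y) ≈ (-146.9, 139.9).
Distances from that point to each station vs reported:
  S06: calculated 289.5 vs reported 289.5 → residual 0.0 km
  S07: calculated 101.1 vs reported 101.2 → residual 0.1 km
  S08: calculated 408.8 vs reported 408.8 → residual 0.0 km
  S09: calculated 281.5 vs reported 214.3 → residual 67.2 km
S06, S07, S08 are mutually consistent (residuals ≈ 0); S09 is off by 67.2 km.

S09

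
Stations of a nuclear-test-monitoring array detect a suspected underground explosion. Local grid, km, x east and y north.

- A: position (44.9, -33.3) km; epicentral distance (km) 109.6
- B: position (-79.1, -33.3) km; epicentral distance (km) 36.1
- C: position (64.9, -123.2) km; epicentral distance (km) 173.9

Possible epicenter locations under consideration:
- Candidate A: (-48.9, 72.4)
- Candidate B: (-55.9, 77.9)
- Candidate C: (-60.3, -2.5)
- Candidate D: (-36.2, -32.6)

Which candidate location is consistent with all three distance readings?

Candidate C

For each candidate, compare |candidate − station| to the reported distance:
Candidate A: residuals A 31.7, B 73.8, C 52.4 → max 73.8 km
Candidate B: residuals A 40.5, B 77.5, C 60.7 → max 77.5 km
Candidate C: residuals A 0.0, B 0.0, C 0.0 → max 0.0 km
Candidate D: residuals A 28.5, B 6.8, C 38.1 → max 38.1 km
Only Candidate C has all residuals ≈ 0.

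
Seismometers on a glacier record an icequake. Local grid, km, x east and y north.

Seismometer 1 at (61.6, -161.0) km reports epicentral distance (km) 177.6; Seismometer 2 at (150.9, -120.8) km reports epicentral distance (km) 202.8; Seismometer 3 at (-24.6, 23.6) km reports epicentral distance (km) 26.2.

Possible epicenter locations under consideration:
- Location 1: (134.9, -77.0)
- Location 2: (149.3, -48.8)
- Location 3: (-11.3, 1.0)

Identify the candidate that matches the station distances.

For each candidate, compare |candidate − station| to the reported distance:
Location 1: residuals Seismometer 1 66.1, Seismometer 2 156.2, Seismometer 3 162.4 → max 162.4 km
Location 2: residuals Seismometer 1 35.2, Seismometer 2 130.8, Seismometer 3 162.2 → max 162.2 km
Location 3: residuals Seismometer 1 0.0, Seismometer 2 0.0, Seismometer 3 0.0 → max 0.0 km
Only Location 3 has all residuals ≈ 0.

Location 3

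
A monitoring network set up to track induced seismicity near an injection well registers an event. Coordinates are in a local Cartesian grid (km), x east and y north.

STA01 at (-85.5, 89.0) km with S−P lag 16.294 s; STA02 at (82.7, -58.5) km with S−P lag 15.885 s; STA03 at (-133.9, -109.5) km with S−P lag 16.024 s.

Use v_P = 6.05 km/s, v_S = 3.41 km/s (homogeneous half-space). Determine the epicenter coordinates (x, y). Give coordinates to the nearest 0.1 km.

(-37.9, -29.1)

Distance from S−P lag: d = Δt · v_P v_S / (v_P − v_S) = Δt · (6.05·3.41)/(6.05−3.41) ≈ 7.8146·Δt.
So d_STA01 = 127.33, d_STA02 = 124.13, d_STA03 = 125.22 km.
Circle about each station: (x + 85.5)² + (y − 89.0)² = 127.33²; (x − 82.7)² + (y + 58.5)² = 124.13²; (x + 133.9)² + (y + 109.5)² = 125.22².
Subtracting the STA01 equation from the STA02 and STA03 equations removes the quadratic terms:
336.4 x − 295.0 y = -4165.04
-96.8 x − 397.0 y = 15221.09
Solving the 2×2 system: x ≈ -37.9, y ≈ -29.1 km.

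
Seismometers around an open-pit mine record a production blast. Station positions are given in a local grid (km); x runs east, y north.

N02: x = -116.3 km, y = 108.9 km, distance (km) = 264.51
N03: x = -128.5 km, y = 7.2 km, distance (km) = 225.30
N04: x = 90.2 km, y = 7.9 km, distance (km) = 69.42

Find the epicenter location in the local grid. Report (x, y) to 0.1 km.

Circle about each station: (x + 116.3)² + (y − 108.9)² = 264.51²; (x + 128.5)² + (y − 7.2)² = 225.30²; (x − 90.2)² + (y − 7.9)² = 69.42².
Subtracting the N02 equation from the N03 and N04 equations removes the quadratic terms:
-24.4 x − 203.4 y = 10384.64
413.0 x − 202.0 y = 47959.95
Solving the 2×2 system: x ≈ 86.1, y ≈ -61.4 km.

(86.1, -61.4)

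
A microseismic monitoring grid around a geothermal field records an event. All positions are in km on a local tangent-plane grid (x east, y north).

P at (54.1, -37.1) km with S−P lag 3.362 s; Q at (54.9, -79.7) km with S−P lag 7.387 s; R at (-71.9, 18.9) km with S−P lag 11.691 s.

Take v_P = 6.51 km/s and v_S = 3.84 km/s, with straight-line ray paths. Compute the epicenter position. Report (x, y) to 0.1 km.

Distance from S−P lag: d = Δt · v_P v_S / (v_P − v_S) = Δt · (6.51·3.84)/(6.51−3.84) ≈ 9.3627·Δt.
So d_P = 31.48, d_Q = 69.16, d_R = 109.46 km.
Circle about each station: (x − 54.1)² + (y + 37.1)² = 31.48²; (x − 54.9)² + (y + 79.7)² = 69.16²; (x + 71.9)² + (y − 18.9)² = 109.46².
Subtracting pairs of circle equations eliminates x²+y² and gives linear equations (the radical axes):
1.6 x − 85.2 y = 1270.76
-252.0 x + 112.0 y = -9766.90
Solving the 2×2 system: x ≈ 32.4, y ≈ -14.3 km.

32.4 km east, -14.3 km north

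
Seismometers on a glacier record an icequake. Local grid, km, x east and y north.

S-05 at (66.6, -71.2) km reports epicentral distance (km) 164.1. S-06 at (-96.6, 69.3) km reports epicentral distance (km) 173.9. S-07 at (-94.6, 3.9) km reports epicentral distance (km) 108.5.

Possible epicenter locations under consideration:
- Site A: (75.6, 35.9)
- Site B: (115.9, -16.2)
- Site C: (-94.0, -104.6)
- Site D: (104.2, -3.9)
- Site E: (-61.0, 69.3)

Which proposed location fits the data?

Site C

For each candidate, compare |candidate − station| to the reported distance:
Site A: residuals S-05 56.6, S-06 1.5, S-07 64.7 → max 64.7 km
Site B: residuals S-05 90.2, S-06 55.2, S-07 103.0 → max 103.0 km
Site C: residuals S-05 0.1, S-06 0.0, S-07 0.0 → max 0.1 km
Site D: residuals S-05 87.0, S-06 39.8, S-07 90.5 → max 90.5 km
Site E: residuals S-05 25.7, S-06 138.3, S-07 35.0 → max 138.3 km
Only Site C has all residuals ≈ 0.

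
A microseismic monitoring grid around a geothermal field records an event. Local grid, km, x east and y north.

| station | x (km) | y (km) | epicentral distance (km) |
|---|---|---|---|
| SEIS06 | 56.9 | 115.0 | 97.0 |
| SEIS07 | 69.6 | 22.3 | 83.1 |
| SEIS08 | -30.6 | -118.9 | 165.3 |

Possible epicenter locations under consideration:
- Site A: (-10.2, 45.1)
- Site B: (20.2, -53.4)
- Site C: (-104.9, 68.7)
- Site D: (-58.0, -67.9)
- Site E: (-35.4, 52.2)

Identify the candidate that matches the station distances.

For each candidate, compare |candidate − station| to the reported distance:
Site A: residuals SEIS06 0.1, SEIS07 0.1, SEIS08 0.0 → max 0.1 km
Site B: residuals SEIS06 75.4, SEIS07 7.3, SEIS08 82.4 → max 82.4 km
Site C: residuals SEIS06 71.3, SEIS07 97.5, SEIS08 36.5 → max 97.5 km
Site D: residuals SEIS06 119.0, SEIS07 73.2, SEIS08 107.4 → max 119.0 km
Site E: residuals SEIS06 14.6, SEIS07 26.1, SEIS08 5.9 → max 26.1 km
Only Site A has all residuals ≈ 0.

Site A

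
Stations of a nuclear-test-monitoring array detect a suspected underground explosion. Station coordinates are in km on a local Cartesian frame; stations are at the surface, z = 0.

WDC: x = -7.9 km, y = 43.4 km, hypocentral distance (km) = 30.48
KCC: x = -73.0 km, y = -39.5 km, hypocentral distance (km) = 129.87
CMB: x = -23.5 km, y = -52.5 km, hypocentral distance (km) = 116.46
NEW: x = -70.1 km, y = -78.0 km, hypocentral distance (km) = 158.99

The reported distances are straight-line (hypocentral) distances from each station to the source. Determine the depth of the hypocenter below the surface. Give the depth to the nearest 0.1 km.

Each station gives a sphere (x−x_i)² + (y−y_i)² + z² = d_i² (stations at z=0).
Subtracting the WDC sphere from KCC and CMB: z² cancels, leaving linear equations in x and y:
-130.2 x − 165.8 y = -10993.91
-31.2 x − 191.8 y = -11271.37
Solving: x ≈ 12.113, y ≈ 56.796 km (keep extra digits for the depth step; rounded: 12.1, 56.8).
Then from the WDC sphere: z² = 30.48² − (x + 7.9)² − (y − 43.4)² with x = 12.113, y = 56.796, so z ≈ 18.683 ≈ 18.7 km.

depth ≈ 18.7 km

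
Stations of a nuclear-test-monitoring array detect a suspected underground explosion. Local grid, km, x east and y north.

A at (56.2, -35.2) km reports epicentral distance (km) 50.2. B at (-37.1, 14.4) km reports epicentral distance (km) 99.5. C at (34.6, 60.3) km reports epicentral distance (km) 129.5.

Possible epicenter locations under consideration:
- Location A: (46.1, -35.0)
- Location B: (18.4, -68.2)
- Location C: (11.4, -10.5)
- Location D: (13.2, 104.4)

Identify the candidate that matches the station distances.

For each candidate, compare |candidate − station| to the reported distance:
Location A: residuals A 40.1, B 2.7, C 33.5 → max 40.1 km
Location B: residuals A 0.0, B 0.0, C 0.0 → max 0.0 km
Location C: residuals A 1.0, B 45.0, C 55.0 → max 55.0 km
Location D: residuals A 95.9, B 3.6, C 80.5 → max 95.9 km
Only Location B has all residuals ≈ 0.

Location B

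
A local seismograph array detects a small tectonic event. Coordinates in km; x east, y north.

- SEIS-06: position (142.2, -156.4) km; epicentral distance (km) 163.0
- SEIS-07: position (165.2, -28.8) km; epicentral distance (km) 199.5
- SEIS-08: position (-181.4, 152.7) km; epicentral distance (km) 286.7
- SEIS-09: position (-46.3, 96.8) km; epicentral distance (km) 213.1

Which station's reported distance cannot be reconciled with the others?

SEIS-08

Solve using three stations at a time. Using SEIS-06, SEIS-07, SEIS-09 (subtract circle equations pairwise → linear system) gives (x, y) ≈ (-15.2, -114.0).
Distances from that point to each station vs reported:
  SEIS-06: calculated 163.0 vs reported 163.0 → residual 0.0 km
  SEIS-07: calculated 199.5 vs reported 199.5 → residual 0.0 km
  SEIS-08: calculated 314.3 vs reported 286.7 → residual 27.6 km
  SEIS-09: calculated 213.1 vs reported 213.1 → residual 0.0 km
SEIS-06, SEIS-07, SEIS-09 are mutually consistent (residuals ≈ 0); SEIS-08 is off by 27.6 km.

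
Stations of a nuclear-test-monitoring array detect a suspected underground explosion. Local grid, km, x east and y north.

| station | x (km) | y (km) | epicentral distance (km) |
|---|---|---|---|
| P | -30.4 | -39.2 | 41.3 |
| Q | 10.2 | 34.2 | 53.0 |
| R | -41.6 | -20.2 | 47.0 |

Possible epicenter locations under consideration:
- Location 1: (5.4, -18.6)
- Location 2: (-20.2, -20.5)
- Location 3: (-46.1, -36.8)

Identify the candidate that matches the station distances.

For each candidate, compare |candidate − station| to the reported distance:
Location 1: residuals P 0.0, Q 0.0, R 0.0 → max 0.0 km
Location 2: residuals P 20.0, Q 9.6, R 25.6 → max 25.6 km
Location 3: residuals P 25.4, Q 37.6, R 29.8 → max 37.6 km
Only Location 1 has all residuals ≈ 0.

Location 1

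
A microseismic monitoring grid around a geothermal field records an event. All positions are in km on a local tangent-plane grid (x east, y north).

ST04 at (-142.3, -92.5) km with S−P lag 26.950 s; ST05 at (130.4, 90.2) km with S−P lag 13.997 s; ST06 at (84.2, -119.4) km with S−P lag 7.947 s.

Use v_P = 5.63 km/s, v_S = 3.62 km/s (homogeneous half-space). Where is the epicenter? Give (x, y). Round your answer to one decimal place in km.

127.9 km east, -51.7 km north

Distance from S−P lag: d = Δt · v_P v_S / (v_P − v_S) = Δt · (5.63·3.62)/(5.63−3.62) ≈ 10.1396·Δt.
So d_ST04 = 273.26, d_ST05 = 141.92, d_ST06 = 80.58 km.
Circle about each station: (x + 142.3)² + (y + 92.5)² = 273.26²; (x − 130.4)² + (y − 90.2)² = 141.92²; (x − 84.2)² + (y + 119.4)² = 80.58².
Subtracting the ST04 equation from the ST05 and ST06 equations removes the quadratic terms:
545.4 x + 365.4 y = 50864.40
453.0 x − 53.8 y = 60718.35
Solving the 2×2 system: x ≈ 127.9, y ≈ -51.7 km.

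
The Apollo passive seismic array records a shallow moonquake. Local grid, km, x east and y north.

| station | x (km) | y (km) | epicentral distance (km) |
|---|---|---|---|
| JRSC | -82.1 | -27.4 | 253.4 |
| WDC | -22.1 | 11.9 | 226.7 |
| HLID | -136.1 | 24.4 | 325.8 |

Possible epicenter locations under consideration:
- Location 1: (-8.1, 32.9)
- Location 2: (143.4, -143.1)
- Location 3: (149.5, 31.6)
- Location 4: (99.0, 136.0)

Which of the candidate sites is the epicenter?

Location 2

For each candidate, compare |candidate − station| to the reported distance:
Location 1: residuals JRSC 157.9, WDC 201.5, HLID 197.5 → max 201.5 km
Location 2: residuals JRSC 0.0, WDC 0.0, HLID 0.0 → max 0.0 km
Location 3: residuals JRSC 14.4, WDC 54.0, HLID 40.1 → max 54.0 km
Location 4: residuals JRSC 9.5, WDC 53.3, HLID 65.6 → max 65.6 km
Only Location 2 has all residuals ≈ 0.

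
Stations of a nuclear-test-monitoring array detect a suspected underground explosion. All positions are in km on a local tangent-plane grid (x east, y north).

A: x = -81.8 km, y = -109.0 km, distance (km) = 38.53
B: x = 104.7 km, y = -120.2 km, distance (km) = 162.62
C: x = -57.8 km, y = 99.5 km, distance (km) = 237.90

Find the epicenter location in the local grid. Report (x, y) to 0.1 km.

Circle about each station: (x + 81.8)² + (y + 109.0)² = 38.53²; (x − 104.7)² + (y + 120.2)² = 162.62²; (x + 57.8)² + (y − 99.5)² = 237.90².
Subtracting the A equation from the B and C equations removes the quadratic terms:
373.0 x − 22.4 y = -18122.81
48.0 x + 417.0 y = -60443.00
Solving the 2×2 system: x ≈ -56.9, y ≈ -138.4 km.

-56.9 km east, -138.4 km north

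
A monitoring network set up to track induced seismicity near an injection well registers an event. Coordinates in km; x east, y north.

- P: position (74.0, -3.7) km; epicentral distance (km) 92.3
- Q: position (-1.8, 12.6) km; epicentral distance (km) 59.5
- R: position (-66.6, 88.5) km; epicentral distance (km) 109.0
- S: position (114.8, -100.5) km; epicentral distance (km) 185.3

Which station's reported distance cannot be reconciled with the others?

P

Solve using three stations at a time. Using Q, R, S (subtract circle equations pairwise → linear system) gives (x, y) ≈ (-51.6, -19.3).
Distances from that point to each station vs reported:
  P: calculated 126.6 vs reported 92.3 → residual 34.3 km
  Q: calculated 59.1 vs reported 59.5 → residual 0.4 km
  R: calculated 108.8 vs reported 109.0 → residual 0.2 km
  S: calculated 185.2 vs reported 185.3 → residual 0.1 km
Q, R, S are mutually consistent (residuals ≈ 0); P is off by 34.3 km.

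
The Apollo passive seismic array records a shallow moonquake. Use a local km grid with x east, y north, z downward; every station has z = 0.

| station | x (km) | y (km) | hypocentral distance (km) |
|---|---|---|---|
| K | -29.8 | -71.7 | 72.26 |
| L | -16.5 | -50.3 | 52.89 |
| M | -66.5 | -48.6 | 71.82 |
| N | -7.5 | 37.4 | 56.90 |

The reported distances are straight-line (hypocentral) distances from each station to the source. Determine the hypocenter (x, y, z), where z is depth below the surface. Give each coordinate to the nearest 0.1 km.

Each station gives a sphere (x−x_i)² + (y−y_i)² + z² = d_i² (stations at z=0).
Subtracting the K sphere from L and M: z² cancels, leaving linear equations in x and y:
26.6 x + 42.8 y = -802.43
-73.4 x + 46.2 y = 818.68
Solving: x ≈ -16.500, y ≈ -8.494 km (keep extra digits for the depth step; rounded: -16.5, -8.5).
Then from the K sphere: z² = 72.26² − (x + 29.8)² − (y + 71.7)² with x = -16.500, y = -8.494, so z ≈ 32.398 ≈ 32.4 km.

(-16.5, -8.5, 32.4)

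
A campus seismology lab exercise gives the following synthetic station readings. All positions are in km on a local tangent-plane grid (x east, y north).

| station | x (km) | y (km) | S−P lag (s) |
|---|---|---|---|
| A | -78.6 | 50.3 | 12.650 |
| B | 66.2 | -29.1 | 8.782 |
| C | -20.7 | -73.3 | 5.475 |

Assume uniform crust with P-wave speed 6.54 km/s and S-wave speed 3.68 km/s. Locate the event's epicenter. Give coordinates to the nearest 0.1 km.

Distance from S−P lag: d = Δt · v_P v_S / (v_P − v_S) = Δt · (6.54·3.68)/(6.54−3.68) ≈ 8.4151·Δt.
So d_A = 106.45, d_B = 73.90, d_C = 46.07 km.
Circle about each station: (x + 78.6)² + (y − 50.3)² = 106.45²; (x − 66.2)² + (y + 29.1)² = 73.90²; (x + 20.7)² + (y + 73.3)² = 46.07².
Subtracting pairs of circle equations eliminates x²+y² and gives linear equations (the radical axes):
289.6 x − 158.8 y = 2391.59
115.8 x − 247.2 y = 6302.49
Solving the 2×2 system: x ≈ -7.7, y ≈ -29.1 km.

x ≈ -7.7 km, y ≈ -29.1 km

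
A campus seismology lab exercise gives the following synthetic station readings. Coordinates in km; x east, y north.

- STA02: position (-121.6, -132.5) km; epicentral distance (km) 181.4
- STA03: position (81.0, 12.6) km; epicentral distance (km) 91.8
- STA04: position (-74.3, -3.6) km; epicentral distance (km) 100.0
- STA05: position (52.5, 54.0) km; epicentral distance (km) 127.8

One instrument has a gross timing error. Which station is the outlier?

STA04

Solve using three stations at a time. Using STA02, STA03, STA05 (subtract circle equations pairwise → linear system) gives (x, y) ≈ (50.0, -73.7).
Distances from that point to each station vs reported:
  STA02: calculated 181.4 vs reported 181.4 → residual 0.0 km
  STA03: calculated 91.7 vs reported 91.8 → residual 0.1 km
  STA04: calculated 142.7 vs reported 100.0 → residual 42.7 km
  STA05: calculated 127.7 vs reported 127.8 → residual 0.1 km
STA02, STA03, STA05 are mutually consistent (residuals ≈ 0); STA04 is off by 42.7 km.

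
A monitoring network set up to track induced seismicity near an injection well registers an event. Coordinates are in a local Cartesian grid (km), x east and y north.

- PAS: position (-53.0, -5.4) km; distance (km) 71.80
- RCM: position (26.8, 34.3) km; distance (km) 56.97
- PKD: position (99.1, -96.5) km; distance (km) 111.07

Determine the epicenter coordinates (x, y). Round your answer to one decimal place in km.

16.9 km east, -21.8 km north

Circle about each station: (x + 53.0)² + (y + 5.4)² = 71.80²; (x − 26.8)² + (y − 34.3)² = 56.97²; (x − 99.1)² + (y + 96.5)² = 111.07².
Subtracting the PAS equation from the RCM and PKD equations removes the quadratic terms:
159.6 x + 79.4 y = 966.23
304.2 x − 182.2 y = 9113.60
Solving the 2×2 system: x ≈ 16.9, y ≈ -21.8 km.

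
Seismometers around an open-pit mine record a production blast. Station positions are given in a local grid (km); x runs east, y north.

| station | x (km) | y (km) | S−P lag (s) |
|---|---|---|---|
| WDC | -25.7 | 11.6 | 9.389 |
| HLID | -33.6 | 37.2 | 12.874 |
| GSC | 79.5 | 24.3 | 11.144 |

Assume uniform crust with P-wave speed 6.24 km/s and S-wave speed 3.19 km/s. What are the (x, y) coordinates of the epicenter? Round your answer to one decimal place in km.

x ≈ 24.6 km, y ≈ -23.4 km

Distance from S−P lag: d = Δt · v_P v_S / (v_P − v_S) = Δt · (6.24·3.19)/(6.24−3.19) ≈ 6.5264·Δt.
So d_WDC = 61.28, d_HLID = 84.02, d_GSC = 72.73 km.
Circle about each station: (x + 25.7)² + (y − 11.6)² = 61.28²; (x + 33.6)² + (y − 37.2)² = 84.02²; (x − 79.5)² + (y − 24.3)² = 72.73².
Subtracting the WDC equation from the HLID and GSC equations removes the quadratic terms:
-15.8 x + 51.2 y = -1586.37
210.4 x + 25.4 y = 4581.28
Solving the 2×2 system: x ≈ 24.6, y ≈ -23.4 km.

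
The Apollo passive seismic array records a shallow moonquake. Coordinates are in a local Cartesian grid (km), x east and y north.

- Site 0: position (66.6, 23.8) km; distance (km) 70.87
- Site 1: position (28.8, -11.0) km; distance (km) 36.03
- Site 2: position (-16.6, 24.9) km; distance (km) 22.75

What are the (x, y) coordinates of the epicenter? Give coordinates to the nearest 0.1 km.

-2.3 km east, 7.2 km north

Circle about each station: (x − 66.6)² + (y − 23.8)² = 70.87²; (x − 28.8)² + (y + 11.0)² = 36.03²; (x + 16.6)² + (y − 24.9)² = 22.75².
Subtracting the Site 0 equation from the Site 1 and Site 2 equations removes the quadratic terms:
-75.6 x − 69.6 y = -327.16
-166.4 x + 2.2 y = 398.56
Solving the 2×2 system: x ≈ -2.3, y ≈ 7.2 km.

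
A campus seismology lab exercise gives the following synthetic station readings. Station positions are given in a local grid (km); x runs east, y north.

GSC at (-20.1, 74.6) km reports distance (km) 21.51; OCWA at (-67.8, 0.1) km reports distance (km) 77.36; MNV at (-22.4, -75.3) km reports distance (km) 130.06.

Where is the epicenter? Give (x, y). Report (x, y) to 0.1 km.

(-12.7, 54.4)

Circle about each station: (x + 20.1)² + (y − 74.6)² = 21.51²; (x + 67.8)² + (y − 0.1)² = 77.36²; (x + 22.4)² + (y + 75.3)² = 130.06².
Subtracting the GSC equation from the OCWA and MNV equations removes the quadratic terms:
-95.4 x − 149.0 y = -6894.21
-4.6 x − 299.8 y = -16250.24
Solving the 2×2 system: x ≈ -12.7, y ≈ 54.4 km.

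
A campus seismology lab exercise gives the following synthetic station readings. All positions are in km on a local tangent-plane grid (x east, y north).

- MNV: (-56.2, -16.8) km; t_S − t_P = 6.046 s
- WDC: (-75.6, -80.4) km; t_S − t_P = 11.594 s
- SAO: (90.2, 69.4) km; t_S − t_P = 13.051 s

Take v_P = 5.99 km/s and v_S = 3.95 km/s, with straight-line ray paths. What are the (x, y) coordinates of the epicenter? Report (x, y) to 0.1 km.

Distance from S−P lag: d = Δt · v_P v_S / (v_P − v_S) = Δt · (5.99·3.95)/(5.99−3.95) ≈ 11.5983·Δt.
So d_MNV = 70.12, d_WDC = 134.47, d_SAO = 151.37 km.
Circle about each station: (x + 56.2)² + (y + 16.8)² = 70.12²; (x + 75.6)² + (y + 80.4)² = 134.47²; (x − 90.2)² + (y − 69.4)² = 151.37².
Subtracting the MNV equation from the WDC and SAO equations removes the quadratic terms:
-38.8 x − 127.2 y = -4426.53
292.8 x + 172.4 y = -8484.34
Solving the 2×2 system: x ≈ -60.3, y ≈ 53.2 km.
Check against MNV (with the unrounded x, y): √((x + 56.2)²+(y + 16.8)²) = 70.11 ≈ 70.12 km. ✓

x ≈ -60.3 km, y ≈ 53.2 km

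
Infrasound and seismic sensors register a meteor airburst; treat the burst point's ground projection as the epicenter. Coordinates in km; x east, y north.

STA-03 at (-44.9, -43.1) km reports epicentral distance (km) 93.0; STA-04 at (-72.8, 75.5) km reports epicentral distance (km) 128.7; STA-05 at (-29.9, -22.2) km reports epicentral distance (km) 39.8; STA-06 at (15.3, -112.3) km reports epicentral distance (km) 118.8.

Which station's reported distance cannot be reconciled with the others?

Solve using three stations at a time. Using STA-03, STA-04, STA-06 (subtract circle equations pairwise → linear system) gives (x, y) ≈ (34.7, 4.8).
Distances from that point to each station vs reported:
  STA-03: calculated 92.9 vs reported 93.0 → residual 0.1 km
  STA-04: calculated 128.6 vs reported 128.7 → residual 0.1 km
  STA-05: calculated 70.0 vs reported 39.8 → residual 30.2 km
  STA-06: calculated 118.7 vs reported 118.8 → residual 0.1 km
STA-03, STA-04, STA-06 are mutually consistent (residuals ≈ 0); STA-05 is off by 30.2 km.

STA-05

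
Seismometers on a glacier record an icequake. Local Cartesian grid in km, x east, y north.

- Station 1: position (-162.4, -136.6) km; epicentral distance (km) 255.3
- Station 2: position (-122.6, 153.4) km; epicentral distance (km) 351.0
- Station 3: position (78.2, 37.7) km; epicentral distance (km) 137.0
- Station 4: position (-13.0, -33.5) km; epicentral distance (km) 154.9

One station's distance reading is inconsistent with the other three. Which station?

Solve using three stations at a time. Using Station 2, Station 3, Station 4 (subtract circle equations pairwise → linear system) gives (x, y) ≈ (131.9, -88.4).
Distances from that point to each station vs reported:
  Station 1: calculated 298.2 vs reported 255.3 → residual 42.9 km
  Station 2: calculated 351.0 vs reported 351.0 → residual 0.0 km
  Station 3: calculated 137.0 vs reported 137.0 → residual 0.0 km
  Station 4: calculated 154.9 vs reported 154.9 → residual 0.0 km
Station 2, Station 3, Station 4 are mutually consistent (residuals ≈ 0); Station 1 is off by 42.9 km.

Station 1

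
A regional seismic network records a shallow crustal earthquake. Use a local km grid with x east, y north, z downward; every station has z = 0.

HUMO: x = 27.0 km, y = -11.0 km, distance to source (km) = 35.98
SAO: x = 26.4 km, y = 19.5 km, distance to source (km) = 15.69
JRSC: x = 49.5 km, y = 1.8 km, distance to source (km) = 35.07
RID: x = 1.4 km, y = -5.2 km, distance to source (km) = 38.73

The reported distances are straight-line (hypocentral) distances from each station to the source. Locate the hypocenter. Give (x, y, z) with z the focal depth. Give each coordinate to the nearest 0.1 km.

x ≈ 24.9 km, y ≈ 21.4 km, depth ≈ 15.5 km

Each station gives a sphere (x−x_i)² + (y−y_i)² + z² = d_i² (stations at z=0).
Subtracting the HUMO sphere from SAO and JRSC: z² cancels, leaving linear equations in x and y:
-1.2 x + 61.0 y = 1275.59
45.0 x + 25.6 y = 1668.15
Solving: x ≈ 24.895, y ≈ 21.401 km (keep extra digits for the depth step; rounded: 24.9, 21.4).
Then from the HUMO sphere: z² = 35.98² − (x − 27.0)² − (y + 11.0)² with x = 24.895, y = 21.401, so z ≈ 15.502 ≈ 15.5 km.
Check against RID (with the unrounded solution): distance 38.73 ≈ 38.73 km. ✓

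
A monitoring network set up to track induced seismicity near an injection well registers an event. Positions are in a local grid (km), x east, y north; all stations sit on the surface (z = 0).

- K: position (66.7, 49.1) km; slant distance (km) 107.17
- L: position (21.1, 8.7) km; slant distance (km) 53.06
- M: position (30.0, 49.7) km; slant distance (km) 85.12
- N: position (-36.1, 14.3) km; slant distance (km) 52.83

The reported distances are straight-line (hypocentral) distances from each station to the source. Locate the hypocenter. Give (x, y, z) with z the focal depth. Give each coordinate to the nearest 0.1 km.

Each station gives a sphere (x−x_i)² + (y−y_i)² + z² = d_i² (stations at z=0).
Subtracting the K sphere from L and M: z² cancels, leaving linear equations in x and y:
-91.2 x − 80.8 y = 2331.25
-73.4 x + 1.2 y = 750.38
Solving: x ≈ -10.501, y ≈ -16.999 km (keep extra digits for the depth step; rounded: -10.5, -17.0).
Then from the K sphere: z² = 107.17² − (x − 66.7)² − (y − 49.1)² with x = -10.501, y = -16.999, so z ≈ 34.005 ≈ 34.0 km.

(-10.5, -17.0, 34.0)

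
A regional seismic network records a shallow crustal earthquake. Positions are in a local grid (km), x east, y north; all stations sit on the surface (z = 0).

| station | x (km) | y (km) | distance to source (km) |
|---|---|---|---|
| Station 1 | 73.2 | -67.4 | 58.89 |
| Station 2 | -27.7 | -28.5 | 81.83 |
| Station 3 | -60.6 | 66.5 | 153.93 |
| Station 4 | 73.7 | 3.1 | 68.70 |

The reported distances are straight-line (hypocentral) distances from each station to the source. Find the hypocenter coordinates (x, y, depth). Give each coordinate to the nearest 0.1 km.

Each station gives a sphere (x−x_i)² + (y−y_i)² + z² = d_i² (stations at z=0).
Subtracting the Station 1 sphere from Station 2 and Station 3: z² cancels, leaving linear equations in x and y:
-201.8 x + 77.8 y = -11549.58
-267.6 x + 267.8 y = -22032.80
Solving: x ≈ 41.502, y ≈ -40.802 km (keep extra digits for the depth step; rounded: 41.5, -40.8).
Then from the Station 1 sphere: z² = 58.89² − (x − 73.2)² − (y + 67.4)² with x = 41.502, y = -40.802, so z ≈ 41.902 ≈ 41.9 km.

x ≈ 41.5 km, y ≈ -40.8 km, depth ≈ 41.9 km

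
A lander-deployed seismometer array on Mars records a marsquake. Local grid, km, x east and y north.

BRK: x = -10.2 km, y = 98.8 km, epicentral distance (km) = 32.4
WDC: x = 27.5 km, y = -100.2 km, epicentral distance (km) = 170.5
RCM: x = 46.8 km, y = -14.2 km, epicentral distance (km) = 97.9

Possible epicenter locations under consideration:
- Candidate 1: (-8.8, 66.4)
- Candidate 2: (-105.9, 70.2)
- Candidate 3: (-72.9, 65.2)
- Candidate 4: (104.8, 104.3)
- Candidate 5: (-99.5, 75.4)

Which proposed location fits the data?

Candidate 1

For each candidate, compare |candidate − station| to the reported distance:
Candidate 1: residuals BRK 0.0, WDC 0.0, RCM 0.0 → max 0.0 km
Candidate 2: residuals BRK 67.5, WDC 45.9, RCM 76.6 → max 76.6 km
Candidate 3: residuals BRK 38.7, WDC 23.0, RCM 45.7 → max 45.7 km
Candidate 4: residuals BRK 82.7, WDC 48.1, RCM 34.0 → max 82.7 km
Candidate 5: residuals BRK 59.9, WDC 46.2, RCM 73.7 → max 73.7 km
Only Candidate 1 has all residuals ≈ 0.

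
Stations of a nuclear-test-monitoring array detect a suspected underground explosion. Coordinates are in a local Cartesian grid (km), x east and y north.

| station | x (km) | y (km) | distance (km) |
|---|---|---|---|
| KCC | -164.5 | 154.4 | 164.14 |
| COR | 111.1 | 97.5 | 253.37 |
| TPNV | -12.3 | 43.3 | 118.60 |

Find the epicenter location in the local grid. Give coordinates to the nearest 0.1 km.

-121.1 km east, -3.9 km north

Circle about each station: (x + 164.5)² + (y − 154.4)² = 164.14²; (x − 111.1)² + (y − 97.5)² = 253.37²; (x + 12.3)² + (y − 43.3)² = 118.60².
Subtracting the KCC equation from the COR and TPNV equations removes the quadratic terms:
551.2 x − 113.8 y = -66304.57
304.4 x − 222.2 y = -35997.45
Solving the 2×2 system: x ≈ -121.1, y ≈ -3.9 km.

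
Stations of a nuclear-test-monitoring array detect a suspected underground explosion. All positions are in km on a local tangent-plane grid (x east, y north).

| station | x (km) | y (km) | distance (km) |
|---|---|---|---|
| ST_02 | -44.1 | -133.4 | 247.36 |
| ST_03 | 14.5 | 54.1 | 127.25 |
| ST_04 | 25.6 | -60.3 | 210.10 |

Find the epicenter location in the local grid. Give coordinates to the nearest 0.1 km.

x ≈ -101.1 km, y ≈ 107.3 km

Circle about each station: (x + 44.1)² + (y + 133.4)² = 247.36²; (x − 14.5)² + (y − 54.1)² = 127.25²; (x − 25.6)² + (y + 60.3)² = 210.10².
Subtracting pairs of circle equations eliminates x²+y² and gives linear equations (the radical axes):
117.2 x + 375.0 y = 28391.10
139.4 x + 146.2 y = 1596.04
Solving the 2×2 system: x ≈ -101.1, y ≈ 107.3 km.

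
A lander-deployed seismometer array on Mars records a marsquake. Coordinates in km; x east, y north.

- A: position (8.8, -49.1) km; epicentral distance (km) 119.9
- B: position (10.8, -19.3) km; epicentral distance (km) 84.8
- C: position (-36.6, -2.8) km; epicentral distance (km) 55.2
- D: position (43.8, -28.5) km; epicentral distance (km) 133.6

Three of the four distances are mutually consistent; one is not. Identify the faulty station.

Solve using three stations at a time. Using A, C, D (subtract circle equations pairwise → linear system) gives (x, y) ≈ (-70.3, 41.1).
Distances from that point to each station vs reported:
  A: calculated 120.0 vs reported 119.9 → residual 0.1 km
  B: calculated 101.1 vs reported 84.8 → residual 16.3 km
  C: calculated 55.3 vs reported 55.2 → residual 0.1 km
  D: calculated 133.7 vs reported 133.6 → residual 0.1 km
A, C, D are mutually consistent (residuals ≈ 0); B is off by 16.3 km.

B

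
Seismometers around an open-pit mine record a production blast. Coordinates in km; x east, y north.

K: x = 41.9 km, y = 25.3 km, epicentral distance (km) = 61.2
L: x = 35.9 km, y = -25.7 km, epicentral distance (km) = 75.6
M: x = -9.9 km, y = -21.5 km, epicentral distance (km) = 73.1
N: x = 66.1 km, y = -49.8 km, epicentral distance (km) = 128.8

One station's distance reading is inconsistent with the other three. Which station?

Solve using three stations at a time. Using K, M, N (subtract circle equations pairwise → linear system) gives (x, y) ≈ (-13.4, 51.5).
Distances from that point to each station vs reported:
  K: calculated 61.2 vs reported 61.2 → residual 0.0 km
  L: calculated 91.6 vs reported 75.6 → residual 16.0 km
  M: calculated 73.1 vs reported 73.1 → residual 0.0 km
  N: calculated 128.8 vs reported 128.8 → residual 0.0 km
K, M, N are mutually consistent (residuals ≈ 0); L is off by 16.0 km.

L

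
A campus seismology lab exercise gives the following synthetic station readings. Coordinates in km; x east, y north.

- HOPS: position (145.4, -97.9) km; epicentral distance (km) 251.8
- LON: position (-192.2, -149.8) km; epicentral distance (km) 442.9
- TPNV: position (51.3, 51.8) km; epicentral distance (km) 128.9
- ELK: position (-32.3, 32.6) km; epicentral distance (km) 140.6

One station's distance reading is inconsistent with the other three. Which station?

ELK

Solve using three stations at a time. Using HOPS, LON, TPNV (subtract circle equations pairwise → linear system) gives (x, y) ≈ (130.6, 153.5).
Distances from that point to each station vs reported:
  HOPS: calculated 251.8 vs reported 251.8 → residual 0.0 km
  LON: calculated 442.9 vs reported 442.9 → residual 0.0 km
  TPNV: calculated 128.9 vs reported 128.9 → residual 0.0 km
  ELK: calculated 202.8 vs reported 140.6 → residual 62.2 km
HOPS, LON, TPNV are mutually consistent (residuals ≈ 0); ELK is off by 62.2 km.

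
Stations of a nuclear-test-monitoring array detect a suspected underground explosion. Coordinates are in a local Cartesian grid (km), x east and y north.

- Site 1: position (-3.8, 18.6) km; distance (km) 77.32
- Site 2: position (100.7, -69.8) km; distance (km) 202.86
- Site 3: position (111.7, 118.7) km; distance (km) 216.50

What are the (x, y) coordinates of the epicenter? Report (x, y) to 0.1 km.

(-81.1, 20.2)

Circle about each station: (x + 3.8)² + (y − 18.6)² = 77.32²; (x − 100.7)² + (y + 69.8)² = 202.86²; (x − 111.7)² + (y − 118.7)² = 216.50².
Subtracting the Site 1 equation from the Site 2 and Site 3 equations removes the quadratic terms:
209.0 x − 176.8 y = -20521.67
231.0 x + 200.2 y = -14687.69
Solving the 2×2 system: x ≈ -81.1, y ≈ 20.2 km.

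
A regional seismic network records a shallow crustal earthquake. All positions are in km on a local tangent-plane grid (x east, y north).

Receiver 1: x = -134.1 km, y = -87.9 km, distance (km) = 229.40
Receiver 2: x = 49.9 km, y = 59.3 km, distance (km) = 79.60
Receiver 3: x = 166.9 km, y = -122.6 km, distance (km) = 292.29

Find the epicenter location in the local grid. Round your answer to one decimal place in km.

Circle about each station: (x + 134.1)² + (y + 87.9)² = 229.40²; (x − 49.9)² + (y − 59.3)² = 79.60²; (x − 166.9)² + (y + 122.6)² = 292.29².
Subtracting pairs of circle equations eliminates x²+y² and gives linear equations (the radical axes):
368.0 x + 294.4 y = 26585.48
602.0 x − 69.4 y = -15631.93
Solving the 2×2 system: x ≈ -13.6, y ≈ 107.3 km.

(-13.6, 107.3)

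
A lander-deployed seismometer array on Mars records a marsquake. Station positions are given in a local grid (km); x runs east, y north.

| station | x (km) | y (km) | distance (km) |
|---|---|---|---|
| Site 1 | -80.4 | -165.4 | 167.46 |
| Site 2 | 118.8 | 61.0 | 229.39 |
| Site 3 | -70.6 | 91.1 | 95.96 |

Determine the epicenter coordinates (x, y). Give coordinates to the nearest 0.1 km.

(-102.5, 0.6)

Circle about each station: (x + 80.4)² + (y + 165.4)² = 167.46²; (x − 118.8)² + (y − 61.0)² = 229.39²; (x + 70.6)² + (y − 91.1)² = 95.96².
Subtracting the Site 1 equation from the Site 2 and Site 3 equations removes the quadratic terms:
398.4 x + 452.8 y = -40563.80
19.6 x + 513.0 y = -1703.22
Solving the 2×2 system: x ≈ -102.5, y ≈ 0.6 km.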